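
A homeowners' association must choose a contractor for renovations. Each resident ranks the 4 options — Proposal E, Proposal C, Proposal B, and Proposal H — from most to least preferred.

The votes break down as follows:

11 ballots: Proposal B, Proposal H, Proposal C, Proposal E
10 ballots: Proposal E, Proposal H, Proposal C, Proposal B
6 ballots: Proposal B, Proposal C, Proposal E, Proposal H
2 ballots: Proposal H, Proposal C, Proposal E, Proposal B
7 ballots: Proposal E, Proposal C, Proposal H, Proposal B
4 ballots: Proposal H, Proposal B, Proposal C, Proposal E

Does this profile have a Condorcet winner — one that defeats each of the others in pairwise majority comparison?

No

Head-to-head results (40 voters total):
Proposal E vs Proposal C: Proposal C wins 23–17.
Proposal E vs Proposal B: Proposal B wins 21–19.
Proposal E vs Proposal H: Proposal E wins 23–17.
Proposal C vs Proposal B: Proposal B wins 21–19.
Proposal C vs Proposal H: Proposal H wins 27–13.
Proposal B vs Proposal H: Proposal H wins 23–17.
No candidate beats all others: Proposal E beats Proposal H beats Proposal C beats Proposal E, a majority cycle.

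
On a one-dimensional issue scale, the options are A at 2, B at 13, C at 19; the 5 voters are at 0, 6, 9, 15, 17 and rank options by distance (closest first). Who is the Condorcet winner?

With single-peaked preferences on a line, the Condorcet winner is the candidate closest to the median voter.
The median voter (position 9) is closest to B at 13.
Check: B vs A — voters closer to B: 3 of 5.

B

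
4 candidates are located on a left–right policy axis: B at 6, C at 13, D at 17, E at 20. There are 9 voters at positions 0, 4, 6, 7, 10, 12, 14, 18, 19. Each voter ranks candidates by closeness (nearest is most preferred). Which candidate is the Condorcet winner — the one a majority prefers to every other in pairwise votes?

With single-peaked preferences on a line, the Condorcet winner is the candidate closest to the median voter.
The median voter (position 10) is closest to C at 13.
Check: C vs E — voters closer to C: 7 of 9.

C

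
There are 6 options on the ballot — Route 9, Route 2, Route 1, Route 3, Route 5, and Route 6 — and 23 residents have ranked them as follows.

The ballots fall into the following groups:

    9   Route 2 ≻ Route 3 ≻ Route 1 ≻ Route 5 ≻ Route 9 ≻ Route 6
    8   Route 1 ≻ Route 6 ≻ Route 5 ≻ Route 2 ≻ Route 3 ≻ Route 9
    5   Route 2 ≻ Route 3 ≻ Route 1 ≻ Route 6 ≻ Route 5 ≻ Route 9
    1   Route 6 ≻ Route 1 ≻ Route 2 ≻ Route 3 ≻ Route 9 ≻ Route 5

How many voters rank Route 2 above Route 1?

14

Ballots ranking Route 2 above Route 1: 9+5 = 14.
Ballots ranking Route 1 above Route 2: 8+1 = 9.
So 14 of 23 voters prefer Route 2 to Route 1.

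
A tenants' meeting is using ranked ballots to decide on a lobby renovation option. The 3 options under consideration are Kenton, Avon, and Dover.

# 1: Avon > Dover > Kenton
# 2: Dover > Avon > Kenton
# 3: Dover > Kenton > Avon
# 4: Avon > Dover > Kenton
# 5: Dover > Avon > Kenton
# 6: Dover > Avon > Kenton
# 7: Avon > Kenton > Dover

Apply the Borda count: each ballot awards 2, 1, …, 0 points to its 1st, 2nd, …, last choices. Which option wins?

Borda scores:
  Kenton: 0 + 0 + 1 + 0 + 0 + 0 + 1 = 2
  Avon: 2 + 1 + 0 + 2 + 1 + 1 + 2 = 9
  Dover: 1 + 2 + 2 + 1 + 2 + 2 + 0 = 10
Dover has the highest total.

Dover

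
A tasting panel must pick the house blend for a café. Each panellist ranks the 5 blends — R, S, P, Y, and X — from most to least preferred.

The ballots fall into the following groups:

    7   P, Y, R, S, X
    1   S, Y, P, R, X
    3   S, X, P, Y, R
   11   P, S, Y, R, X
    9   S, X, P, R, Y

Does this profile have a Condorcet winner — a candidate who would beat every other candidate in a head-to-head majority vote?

Yes

Head-to-head results (31 voters total):
R vs S: S wins 24–7.
R vs P: P wins 31–0.
R vs Y: Y wins 22–9.
R vs X: R wins 19–12.
S vs P: P wins 18–13.
S vs Y: S wins 24–7.
S vs X: S wins 31–0.
P vs Y: P wins 30–1.
P vs X: P wins 19–12.
Y vs X: Y wins 19–12.
P beats each rival — R (31–0), S (18–13), Y (30–1), X (19–12) — so P is the Condorcet winner.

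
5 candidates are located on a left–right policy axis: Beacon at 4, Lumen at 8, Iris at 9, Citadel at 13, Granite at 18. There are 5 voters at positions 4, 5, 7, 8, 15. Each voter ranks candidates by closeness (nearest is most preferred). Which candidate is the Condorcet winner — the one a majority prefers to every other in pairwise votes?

Lumen

With single-peaked preferences on a line, the Condorcet winner is the candidate closest to the median voter.
The median voter (position 7) is closest to Lumen at 8.
Check: Lumen vs Granite — voters closer to Lumen: 4 of 5.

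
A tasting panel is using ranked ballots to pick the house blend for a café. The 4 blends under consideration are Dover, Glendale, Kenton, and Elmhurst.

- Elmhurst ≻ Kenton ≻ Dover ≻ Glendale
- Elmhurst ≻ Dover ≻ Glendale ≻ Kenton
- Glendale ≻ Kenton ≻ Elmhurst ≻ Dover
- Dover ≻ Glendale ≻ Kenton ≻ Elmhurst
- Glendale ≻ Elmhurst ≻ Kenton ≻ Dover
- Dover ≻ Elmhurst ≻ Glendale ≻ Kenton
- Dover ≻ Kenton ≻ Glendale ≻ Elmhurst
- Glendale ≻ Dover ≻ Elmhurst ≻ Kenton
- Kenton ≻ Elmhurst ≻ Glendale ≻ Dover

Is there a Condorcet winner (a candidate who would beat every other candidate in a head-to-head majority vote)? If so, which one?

No Condorcet winner

Head-to-head results (9 voters total):
Dover vs Glendale: Dover wins 5–4.
Dover vs Kenton: Dover wins 5–4.
Dover vs Elmhurst: Elmhurst wins 5–4.
Glendale vs Kenton: Glendale wins 6–3.
Glendale vs Elmhurst: Glendale wins 5–4.
Kenton vs Elmhurst: Elmhurst wins 5–4.
No candidate beats all others: Dover beats Glendale beats Elmhurst beats Dover, a majority cycle.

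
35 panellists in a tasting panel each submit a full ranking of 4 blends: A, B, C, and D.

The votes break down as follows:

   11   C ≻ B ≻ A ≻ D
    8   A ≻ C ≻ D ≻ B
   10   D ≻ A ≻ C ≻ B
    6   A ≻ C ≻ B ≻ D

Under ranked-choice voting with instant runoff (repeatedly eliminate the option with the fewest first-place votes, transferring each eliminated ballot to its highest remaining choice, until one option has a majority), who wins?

A

Round 1: A 14, C 11, D 10, B 0. B has the fewest and is eliminated.
Round 2: A 14, C 11, D 10. D has the fewest and is eliminated.
Round 3: A 24, C 11. A has a majority.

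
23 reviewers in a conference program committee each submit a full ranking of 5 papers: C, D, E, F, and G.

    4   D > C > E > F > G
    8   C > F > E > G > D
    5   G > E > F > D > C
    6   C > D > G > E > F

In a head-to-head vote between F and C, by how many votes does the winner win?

Ballots ranking F above C: 5.
Ballots ranking C above F: 4+8+6 = 18.
C wins 18–5, a margin of 13.

13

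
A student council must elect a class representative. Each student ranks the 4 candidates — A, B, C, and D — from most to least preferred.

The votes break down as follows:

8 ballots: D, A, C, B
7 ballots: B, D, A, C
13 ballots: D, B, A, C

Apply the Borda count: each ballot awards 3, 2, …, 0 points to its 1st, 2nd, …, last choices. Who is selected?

D

Borda scores:
  A: 8·2 + 7·1 + 13·1 = 36
  B: 8·0 + 7·3 + 13·2 = 47
  C: 8·1 + 7·0 + 13·0 = 8
  D: 8·3 + 7·2 + 13·3 = 77
D has the highest total.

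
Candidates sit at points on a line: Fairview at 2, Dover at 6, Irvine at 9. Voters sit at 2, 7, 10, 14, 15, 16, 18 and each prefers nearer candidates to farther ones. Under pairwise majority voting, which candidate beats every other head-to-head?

Irvine

With single-peaked preferences on a line, the Condorcet winner is the candidate closest to the median voter.
The median voter (position 14) is closest to Irvine at 9.
Check: Irvine vs Fairview — voters closer to Irvine: 6 of 7.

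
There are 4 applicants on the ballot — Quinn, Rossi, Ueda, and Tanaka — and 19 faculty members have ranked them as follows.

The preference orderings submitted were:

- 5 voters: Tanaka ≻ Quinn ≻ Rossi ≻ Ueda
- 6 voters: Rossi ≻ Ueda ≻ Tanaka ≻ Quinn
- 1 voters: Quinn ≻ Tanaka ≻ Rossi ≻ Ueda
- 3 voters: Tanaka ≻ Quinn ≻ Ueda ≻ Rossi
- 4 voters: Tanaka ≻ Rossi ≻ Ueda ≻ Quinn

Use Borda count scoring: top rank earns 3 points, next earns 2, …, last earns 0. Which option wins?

Tanaka

Borda scores:
  Quinn: 5·2 + 6·0 + 3 + 3·2 + 4·0 = 19
  Rossi: 5·1 + 6·3 + 1 + 3·0 + 4·2 = 32
  Ueda: 5·0 + 6·2 + 0 + 3·1 + 4·1 = 19
  Tanaka: 5·3 + 6·1 + 2 + 3·3 + 4·3 = 44
Tanaka has the highest total.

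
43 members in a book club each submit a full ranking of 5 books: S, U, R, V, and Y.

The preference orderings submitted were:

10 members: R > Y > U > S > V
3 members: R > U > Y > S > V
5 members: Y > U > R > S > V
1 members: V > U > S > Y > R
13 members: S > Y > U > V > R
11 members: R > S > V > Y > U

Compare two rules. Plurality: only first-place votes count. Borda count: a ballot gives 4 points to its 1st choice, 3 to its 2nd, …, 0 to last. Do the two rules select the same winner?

No

Plurality first-place counts: S 13, U 0, R 24, V 1, Y 5 → R.
Borda totals: S 105, U 73, R 106, V 39, Y 107 → Y.
The two rules disagree: plurality picks R, Borda picks Y.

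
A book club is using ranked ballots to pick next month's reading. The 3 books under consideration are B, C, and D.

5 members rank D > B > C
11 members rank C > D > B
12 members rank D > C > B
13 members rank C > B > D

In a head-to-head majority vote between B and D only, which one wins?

D

Ballots ranking B above D: 13.
Ballots ranking D above B: 5+11+12 = 28.
D wins the head-to-head, 28–13.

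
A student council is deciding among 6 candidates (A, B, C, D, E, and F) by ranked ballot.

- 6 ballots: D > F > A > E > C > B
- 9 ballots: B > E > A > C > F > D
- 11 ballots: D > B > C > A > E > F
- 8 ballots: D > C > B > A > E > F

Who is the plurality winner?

First-place vote totals:
  A: 0
  B: 9
  C: 0
  D: 25
  E: 0
  F: 0
D has the most first-place votes.

D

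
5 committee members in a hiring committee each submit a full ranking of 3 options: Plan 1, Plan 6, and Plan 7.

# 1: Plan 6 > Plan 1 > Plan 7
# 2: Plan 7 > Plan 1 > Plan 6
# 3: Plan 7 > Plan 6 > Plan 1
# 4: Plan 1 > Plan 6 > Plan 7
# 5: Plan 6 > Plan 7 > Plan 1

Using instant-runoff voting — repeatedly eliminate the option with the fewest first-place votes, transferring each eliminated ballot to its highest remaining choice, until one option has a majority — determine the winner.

Plan 6

Round 1: Plan 6 2, Plan 7 2, Plan 1 1. Plan 1 has the fewest and is eliminated.
Round 2: Plan 6 3, Plan 7 2. Plan 6 has a majority.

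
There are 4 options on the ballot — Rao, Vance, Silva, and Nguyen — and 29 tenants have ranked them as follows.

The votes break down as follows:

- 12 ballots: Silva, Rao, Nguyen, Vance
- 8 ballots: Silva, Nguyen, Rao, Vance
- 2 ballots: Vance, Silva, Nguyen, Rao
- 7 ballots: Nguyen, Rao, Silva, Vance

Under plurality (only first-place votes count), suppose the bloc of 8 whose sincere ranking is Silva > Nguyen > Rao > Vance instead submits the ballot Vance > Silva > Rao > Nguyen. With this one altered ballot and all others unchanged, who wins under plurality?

First-place totals with the altered ballot: Rao 0, Vance 10, Silva 12, Nguyen 7.
The winner is unchanged: still Silva.

Silva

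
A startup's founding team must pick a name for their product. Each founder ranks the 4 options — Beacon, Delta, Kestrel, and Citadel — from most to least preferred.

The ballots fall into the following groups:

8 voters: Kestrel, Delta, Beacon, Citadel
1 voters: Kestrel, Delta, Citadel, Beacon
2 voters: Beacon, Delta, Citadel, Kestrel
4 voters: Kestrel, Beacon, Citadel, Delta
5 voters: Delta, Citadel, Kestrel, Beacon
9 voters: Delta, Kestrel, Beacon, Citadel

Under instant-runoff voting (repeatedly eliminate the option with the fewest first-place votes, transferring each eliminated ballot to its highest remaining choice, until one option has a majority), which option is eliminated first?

Round 1: Delta 14, Kestrel 13, Beacon 2, Citadel 0. Citadel has the fewest and is eliminated.
Round 2: Delta 14, Kestrel 13, Beacon 2. Beacon has the fewest and is eliminated.
Round 3: Delta 16, Kestrel 13. Delta has a majority.

Citadel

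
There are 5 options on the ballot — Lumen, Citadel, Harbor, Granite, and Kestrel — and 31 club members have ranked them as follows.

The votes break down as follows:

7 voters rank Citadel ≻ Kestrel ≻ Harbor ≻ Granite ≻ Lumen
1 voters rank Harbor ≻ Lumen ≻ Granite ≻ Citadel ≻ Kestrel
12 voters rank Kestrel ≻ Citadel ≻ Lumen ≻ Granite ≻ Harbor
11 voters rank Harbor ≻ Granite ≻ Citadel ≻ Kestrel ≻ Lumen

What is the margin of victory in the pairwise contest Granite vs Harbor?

Ballots ranking Granite above Harbor: 12.
Ballots ranking Harbor above Granite: 7+1+11 = 19.
Harbor wins 19–12, a margin of 7.

7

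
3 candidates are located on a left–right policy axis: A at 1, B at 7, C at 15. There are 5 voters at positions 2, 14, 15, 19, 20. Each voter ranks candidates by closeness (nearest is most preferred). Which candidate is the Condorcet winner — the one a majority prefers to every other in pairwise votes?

C

With single-peaked preferences on a line, the Condorcet winner is the candidate closest to the median voter.
The median voter (position 15) is closest to C at 15.
Check: C vs A — voters closer to C: 4 of 5.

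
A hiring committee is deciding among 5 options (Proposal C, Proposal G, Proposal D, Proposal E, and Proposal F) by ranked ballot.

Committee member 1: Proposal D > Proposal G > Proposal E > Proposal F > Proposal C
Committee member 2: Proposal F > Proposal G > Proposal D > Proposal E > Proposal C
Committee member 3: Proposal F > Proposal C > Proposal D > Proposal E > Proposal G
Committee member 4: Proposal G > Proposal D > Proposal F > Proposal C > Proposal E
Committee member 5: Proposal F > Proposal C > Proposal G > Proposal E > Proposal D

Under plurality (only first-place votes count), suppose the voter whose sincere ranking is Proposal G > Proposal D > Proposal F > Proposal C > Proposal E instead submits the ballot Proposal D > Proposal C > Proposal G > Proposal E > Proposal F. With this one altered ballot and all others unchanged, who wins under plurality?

Proposal F

First-place totals with the altered ballot: Proposal C 0, Proposal G 0, Proposal D 2, Proposal E 0, Proposal F 3.
The winner is unchanged: still Proposal F.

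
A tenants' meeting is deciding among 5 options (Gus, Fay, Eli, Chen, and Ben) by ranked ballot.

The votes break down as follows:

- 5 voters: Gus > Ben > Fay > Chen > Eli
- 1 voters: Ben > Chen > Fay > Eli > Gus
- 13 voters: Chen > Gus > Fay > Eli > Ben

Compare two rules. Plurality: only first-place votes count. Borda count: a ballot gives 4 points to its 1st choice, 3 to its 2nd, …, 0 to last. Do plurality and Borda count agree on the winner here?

Yes

Plurality first-place counts: Gus 5, Fay 0, Eli 0, Chen 13, Ben 1 → Chen.
Borda totals: Gus 59, Fay 38, Eli 14, Chen 60, Ben 19 → Chen.
The two rules agree on Chen.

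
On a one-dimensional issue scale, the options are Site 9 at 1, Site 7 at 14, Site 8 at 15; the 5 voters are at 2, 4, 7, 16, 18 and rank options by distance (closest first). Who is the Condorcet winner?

With single-peaked preferences on a line, the Condorcet winner is the candidate closest to the median voter.
The median voter (position 7) is closest to Site 9 at 1.
Check: Site 9 vs Site 7 — voters closer to Site 9: 3 of 5.

Site 9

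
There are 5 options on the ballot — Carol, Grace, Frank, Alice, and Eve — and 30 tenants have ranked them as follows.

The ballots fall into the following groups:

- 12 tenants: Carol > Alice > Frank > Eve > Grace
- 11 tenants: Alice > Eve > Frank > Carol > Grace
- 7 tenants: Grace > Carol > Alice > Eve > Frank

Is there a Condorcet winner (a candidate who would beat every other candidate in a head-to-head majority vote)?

Head-to-head results (30 voters total):
Carol vs Grace: Carol wins 23–7.
Carol vs Frank: Carol wins 19–11.
Carol vs Alice: Carol wins 19–11.
Carol vs Eve: Carol wins 19–11.
Grace vs Frank: Frank wins 23–7.
Grace vs Alice: Alice wins 23–7.
Grace vs Eve: Eve wins 23–7.
Frank vs Alice: Alice wins 30–0.
Frank vs Eve: Eve wins 18–12.
Alice vs Eve: Alice wins 30–0.
Carol beats each rival — Grace (23–7), Frank (19–11), Alice (19–11), Eve (19–11) — so Carol is the Condorcet winner.

Yes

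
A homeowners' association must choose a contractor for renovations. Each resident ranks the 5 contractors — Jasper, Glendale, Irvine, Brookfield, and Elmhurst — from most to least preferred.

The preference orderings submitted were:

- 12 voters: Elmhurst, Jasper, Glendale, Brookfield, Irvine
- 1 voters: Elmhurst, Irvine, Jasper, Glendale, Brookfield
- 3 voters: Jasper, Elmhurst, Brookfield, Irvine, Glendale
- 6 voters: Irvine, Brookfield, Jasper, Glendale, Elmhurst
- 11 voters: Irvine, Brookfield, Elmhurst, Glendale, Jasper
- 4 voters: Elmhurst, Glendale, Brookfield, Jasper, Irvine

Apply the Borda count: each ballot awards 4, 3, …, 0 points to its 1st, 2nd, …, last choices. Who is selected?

Elmhurst

Borda scores:
  Jasper: 12·3 + 2 + 3·4 + 6·2 + 11·0 + 4·1 = 66
  Glendale: 12·2 + 1 + 3·0 + 6·1 + 11·1 + 4·3 = 54
  Irvine: 12·0 + 3 + 3·1 + 6·4 + 11·4 + 4·0 = 74
  Brookfield: 12·1 + 0 + 3·2 + 6·3 + 11·3 + 4·2 = 77
  Elmhurst: 12·4 + 4 + 3·3 + 6·0 + 11·2 + 4·4 = 99
Elmhurst has the highest total.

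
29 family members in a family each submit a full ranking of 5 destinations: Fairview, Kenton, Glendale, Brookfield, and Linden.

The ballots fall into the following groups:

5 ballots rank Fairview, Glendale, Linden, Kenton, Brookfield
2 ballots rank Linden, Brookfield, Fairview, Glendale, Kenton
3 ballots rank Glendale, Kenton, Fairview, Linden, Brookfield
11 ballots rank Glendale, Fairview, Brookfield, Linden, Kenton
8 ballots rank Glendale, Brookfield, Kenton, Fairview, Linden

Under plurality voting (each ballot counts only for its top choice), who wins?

First-place vote totals:
  Fairview: 5
  Kenton: 0
  Glendale: 22
  Brookfield: 0
  Linden: 2
Glendale has the most first-place votes.

Glendale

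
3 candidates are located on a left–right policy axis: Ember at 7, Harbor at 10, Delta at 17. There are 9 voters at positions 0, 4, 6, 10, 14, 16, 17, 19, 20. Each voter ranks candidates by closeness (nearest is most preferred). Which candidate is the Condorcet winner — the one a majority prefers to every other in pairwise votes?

With single-peaked preferences on a line, the Condorcet winner is the candidate closest to the median voter.
The median voter (position 14) is closest to Delta at 17.
Check: Delta vs Ember — voters closer to Delta: 5 of 9.

Delta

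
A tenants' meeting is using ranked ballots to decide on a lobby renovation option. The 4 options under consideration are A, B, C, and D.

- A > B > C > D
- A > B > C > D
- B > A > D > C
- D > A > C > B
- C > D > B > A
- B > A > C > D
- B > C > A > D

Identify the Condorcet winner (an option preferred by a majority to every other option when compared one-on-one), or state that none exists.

Head-to-head results (7 voters total):
A vs B: B wins 4–3.
A vs C: A wins 5–2.
A vs D: A wins 5–2.
B vs C: B wins 5–2.
B vs D: B wins 5–2.
C vs D: C wins 5–2.
B beats each rival — A (4–3), C (5–2), D (5–2) — so B is the Condorcet winner.

B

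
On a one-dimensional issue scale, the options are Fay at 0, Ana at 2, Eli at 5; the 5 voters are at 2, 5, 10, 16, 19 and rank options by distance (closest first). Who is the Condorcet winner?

With single-peaked preferences on a line, the Condorcet winner is the candidate closest to the median voter.
The median voter (position 10) is closest to Eli at 5.
Check: Eli vs Fay — voters closer to Eli: 4 of 5.

Eli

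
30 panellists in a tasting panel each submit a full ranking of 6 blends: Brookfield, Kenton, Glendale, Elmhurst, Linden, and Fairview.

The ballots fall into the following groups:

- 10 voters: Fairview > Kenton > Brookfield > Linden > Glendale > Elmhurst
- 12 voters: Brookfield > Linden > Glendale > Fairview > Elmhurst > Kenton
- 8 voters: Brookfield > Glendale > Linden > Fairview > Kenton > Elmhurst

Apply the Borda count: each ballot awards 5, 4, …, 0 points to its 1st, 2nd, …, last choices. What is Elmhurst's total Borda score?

Borda scores:
  Brookfield: 10·3 + 12·5 + 8·5 = 130
  Kenton: 10·4 + 12·0 + 8·1 = 48
  Glendale: 10·1 + 12·3 + 8·4 = 78
  Elmhurst: 10·0 + 12·1 + 8·0 = 12
  Linden: 10·2 + 12·4 + 8·3 = 92
  Fairview: 10·5 + 12·2 + 8·2 = 90

12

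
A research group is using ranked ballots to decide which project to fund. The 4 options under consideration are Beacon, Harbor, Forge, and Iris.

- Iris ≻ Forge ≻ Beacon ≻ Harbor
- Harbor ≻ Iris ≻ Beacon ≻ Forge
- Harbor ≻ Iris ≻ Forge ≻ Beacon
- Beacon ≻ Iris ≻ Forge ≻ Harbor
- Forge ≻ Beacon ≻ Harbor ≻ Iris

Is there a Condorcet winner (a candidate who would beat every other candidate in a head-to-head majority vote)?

Head-to-head results (5 voters total):
Beacon vs Harbor: Beacon wins 3–2.
Beacon vs Forge: Forge wins 3–2.
Beacon vs Iris: Iris wins 3–2.
Harbor vs Forge: Forge wins 3–2.
Harbor vs Iris: Harbor wins 3–2.
Forge vs Iris: Iris wins 4–1.
No candidate beats all others: Beacon beats Harbor beats Iris beats Beacon, a majority cycle.

No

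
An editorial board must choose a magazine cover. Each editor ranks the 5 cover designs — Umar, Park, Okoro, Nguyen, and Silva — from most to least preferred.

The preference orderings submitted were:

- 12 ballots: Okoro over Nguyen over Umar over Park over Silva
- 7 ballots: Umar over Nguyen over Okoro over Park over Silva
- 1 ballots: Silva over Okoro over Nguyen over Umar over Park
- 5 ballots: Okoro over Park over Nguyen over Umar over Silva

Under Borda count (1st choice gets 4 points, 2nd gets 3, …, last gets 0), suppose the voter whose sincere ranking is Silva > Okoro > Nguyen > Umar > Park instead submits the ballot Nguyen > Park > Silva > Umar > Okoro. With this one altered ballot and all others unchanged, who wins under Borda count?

Borda totals with the altered ballot: Umar 58, Park 37, Okoro 82, Nguyen 71, Silva 2.
The winner is unchanged: still Okoro.

Okoro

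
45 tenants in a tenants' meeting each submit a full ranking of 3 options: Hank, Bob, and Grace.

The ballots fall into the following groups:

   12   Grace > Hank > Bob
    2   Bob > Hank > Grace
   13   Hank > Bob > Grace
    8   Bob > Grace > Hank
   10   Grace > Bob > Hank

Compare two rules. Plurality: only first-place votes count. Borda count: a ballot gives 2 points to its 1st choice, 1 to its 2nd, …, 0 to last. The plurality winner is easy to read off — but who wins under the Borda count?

Plurality first-place counts: Hank 13, Bob 10, Grace 22 → Grace.
Borda totals: Hank 40, Bob 43, Grace 52 → Grace.

Grace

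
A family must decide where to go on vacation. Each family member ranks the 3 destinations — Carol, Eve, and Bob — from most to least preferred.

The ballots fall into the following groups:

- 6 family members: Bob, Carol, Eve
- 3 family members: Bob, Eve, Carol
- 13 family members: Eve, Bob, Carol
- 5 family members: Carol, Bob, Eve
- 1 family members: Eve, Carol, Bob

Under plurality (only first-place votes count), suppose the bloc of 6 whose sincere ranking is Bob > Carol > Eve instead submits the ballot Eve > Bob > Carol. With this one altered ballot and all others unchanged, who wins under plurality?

Eve

First-place totals with the altered ballot: Carol 5, Eve 20, Bob 3.
The winner is unchanged: still Eve.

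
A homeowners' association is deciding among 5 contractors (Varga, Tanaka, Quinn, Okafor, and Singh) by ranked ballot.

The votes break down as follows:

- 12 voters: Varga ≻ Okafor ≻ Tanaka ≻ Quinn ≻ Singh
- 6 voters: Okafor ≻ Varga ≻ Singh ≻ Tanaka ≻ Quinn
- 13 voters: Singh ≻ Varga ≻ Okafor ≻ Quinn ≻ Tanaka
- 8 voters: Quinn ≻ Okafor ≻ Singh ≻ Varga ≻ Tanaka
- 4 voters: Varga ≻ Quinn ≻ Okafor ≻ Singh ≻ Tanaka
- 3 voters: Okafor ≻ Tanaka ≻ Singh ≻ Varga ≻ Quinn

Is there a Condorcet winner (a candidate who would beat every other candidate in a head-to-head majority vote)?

Head-to-head results (46 voters total):
Varga vs Tanaka: Varga wins 43–3.
Varga vs Quinn: Varga wins 38–8.
Varga vs Okafor: Varga wins 29–17.
Varga vs Singh: Singh wins 24–22.
Tanaka vs Quinn: Quinn wins 25–21.
Tanaka vs Okafor: Okafor wins 46–0.
Tanaka vs Singh: Singh wins 31–15.
Quinn vs Okafor: Okafor wins 34–12.
Quinn vs Singh: Quinn wins 24–22.
Okafor vs Singh: Okafor wins 33–13.
No candidate beats all others: Varga beats Quinn beats Singh beats Varga, a majority cycle.

No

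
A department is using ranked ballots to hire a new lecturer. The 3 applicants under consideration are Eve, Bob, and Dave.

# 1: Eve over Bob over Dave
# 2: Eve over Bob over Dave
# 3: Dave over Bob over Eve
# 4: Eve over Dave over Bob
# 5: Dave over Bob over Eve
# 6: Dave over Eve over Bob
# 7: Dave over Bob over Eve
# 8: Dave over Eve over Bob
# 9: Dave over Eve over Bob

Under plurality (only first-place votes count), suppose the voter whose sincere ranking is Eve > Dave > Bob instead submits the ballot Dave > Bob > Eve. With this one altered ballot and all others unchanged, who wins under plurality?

Dave

First-place totals with the altered ballot: Eve 2, Bob 0, Dave 7.
The winner is unchanged: still Dave.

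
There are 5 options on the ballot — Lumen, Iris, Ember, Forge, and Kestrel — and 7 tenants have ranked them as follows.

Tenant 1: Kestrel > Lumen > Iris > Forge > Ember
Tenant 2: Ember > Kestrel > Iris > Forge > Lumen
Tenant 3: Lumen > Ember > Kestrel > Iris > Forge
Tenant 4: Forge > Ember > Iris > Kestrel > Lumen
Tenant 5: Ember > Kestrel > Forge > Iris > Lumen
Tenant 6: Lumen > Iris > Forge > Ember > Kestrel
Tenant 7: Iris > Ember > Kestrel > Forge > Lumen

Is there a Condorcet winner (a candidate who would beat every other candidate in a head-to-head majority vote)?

Head-to-head results (7 voters total):
Lumen vs Iris: Iris wins 4–3.
Lumen vs Ember: Ember wins 4–3.
Lumen vs Forge: Forge wins 4–3.
Lumen vs Kestrel: Kestrel wins 5–2.
Iris vs Ember: Ember wins 4–3.
Iris vs Forge: Iris wins 5–2.
Iris vs Kestrel: Kestrel wins 4–3.
Ember vs Forge: Ember wins 4–3.
Ember vs Kestrel: Ember wins 6–1.
Forge vs Kestrel: Kestrel wins 5–2.
Ember beats each rival — Lumen (4–3), Iris (4–3), Forge (4–3), Kestrel (6–1) — so Ember is the Condorcet winner.

Yes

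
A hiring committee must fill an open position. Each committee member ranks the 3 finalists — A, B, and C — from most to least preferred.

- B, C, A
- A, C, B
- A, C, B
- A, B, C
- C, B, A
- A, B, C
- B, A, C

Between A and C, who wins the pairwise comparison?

A

Ballots ranking A above C: 5.
Ballots ranking C above A: 2.
A wins the head-to-head, 5–2.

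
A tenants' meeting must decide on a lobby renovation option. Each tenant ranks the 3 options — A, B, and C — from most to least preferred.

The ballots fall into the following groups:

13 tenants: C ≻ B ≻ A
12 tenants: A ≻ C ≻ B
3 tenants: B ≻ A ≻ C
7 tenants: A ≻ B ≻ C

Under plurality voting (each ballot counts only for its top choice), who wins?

A

First-place vote totals:
  A: 19
  B: 3
  C: 13
A has the most first-place votes.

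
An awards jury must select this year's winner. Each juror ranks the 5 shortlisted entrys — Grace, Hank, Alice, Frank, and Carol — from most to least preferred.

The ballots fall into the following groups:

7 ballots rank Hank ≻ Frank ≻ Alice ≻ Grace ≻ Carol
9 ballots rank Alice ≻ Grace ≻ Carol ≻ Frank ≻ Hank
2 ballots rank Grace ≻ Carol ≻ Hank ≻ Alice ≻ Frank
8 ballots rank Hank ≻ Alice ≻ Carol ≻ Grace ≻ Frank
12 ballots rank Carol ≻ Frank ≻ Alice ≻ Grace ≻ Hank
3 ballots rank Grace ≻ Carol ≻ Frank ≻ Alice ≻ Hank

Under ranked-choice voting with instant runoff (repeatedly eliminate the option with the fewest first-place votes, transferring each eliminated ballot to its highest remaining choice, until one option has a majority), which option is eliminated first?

Frank

Round 1: Hank 15, Carol 12, Alice 9, Grace 5, Frank 0. Frank has the fewest and is eliminated.
Round 2: Hank 15, Carol 12, Alice 9, Grace 5. Grace has the fewest and is eliminated.
Round 3: Carol 17, Hank 15, Alice 9. Alice has the fewest and is eliminated.
Round 4: Carol 26, Hank 15. Carol has a majority.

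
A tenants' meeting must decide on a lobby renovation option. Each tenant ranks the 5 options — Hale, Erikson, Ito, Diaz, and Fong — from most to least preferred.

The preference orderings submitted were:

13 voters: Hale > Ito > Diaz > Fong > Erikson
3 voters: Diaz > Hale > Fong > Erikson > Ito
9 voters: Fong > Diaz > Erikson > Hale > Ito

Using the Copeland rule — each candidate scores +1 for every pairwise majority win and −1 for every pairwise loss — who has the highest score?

Hale

Pairwise results:
  Hale vs Erikson: Hale wins 16–9.
  Hale vs Ito: Hale wins 25–0.
  Hale vs Diaz: Hale wins 13–12.
  Hale vs Fong: Hale wins 16–9.
  Erikson vs Ito: Ito wins 13–12.
  Erikson vs Diaz: Diaz wins 25–0.
  Erikson vs Fong: Fong wins 25–0.
  Ito vs Diaz: Ito wins 13–12.
  Ito vs Fong: Ito wins 13–12.
  Diaz vs Fong: Diaz wins 16–9.
Copeland scores (wins − losses):
  Hale: 4 − 0 = 4
  Erikson: 0 − 4 = -4
  Ito: 3 − 1 = 2
  Diaz: 2 − 2 = 0
  Fong: 1 − 3 = -2
Hale has the best Copeland score.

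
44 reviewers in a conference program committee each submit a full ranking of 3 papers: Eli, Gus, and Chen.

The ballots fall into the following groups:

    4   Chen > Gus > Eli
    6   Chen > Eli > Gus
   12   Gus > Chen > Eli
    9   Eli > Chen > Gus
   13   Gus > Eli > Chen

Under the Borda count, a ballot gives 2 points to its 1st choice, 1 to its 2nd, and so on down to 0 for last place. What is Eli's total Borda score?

Borda scores:
  Eli: 4·0 + 6·1 + 12·0 + 9·2 + 13·1 = 37
  Gus: 4·1 + 6·0 + 12·2 + 9·0 + 13·2 = 54
  Chen: 4·2 + 6·2 + 12·1 + 9·1 + 13·0 = 41

37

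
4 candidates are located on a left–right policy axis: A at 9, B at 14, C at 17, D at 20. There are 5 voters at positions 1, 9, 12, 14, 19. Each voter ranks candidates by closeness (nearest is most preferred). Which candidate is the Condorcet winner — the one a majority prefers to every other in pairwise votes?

With single-peaked preferences on a line, the Condorcet winner is the candidate closest to the median voter.
The median voter (position 12) is closest to B at 14.
Check: B vs D — voters closer to B: 4 of 5.

B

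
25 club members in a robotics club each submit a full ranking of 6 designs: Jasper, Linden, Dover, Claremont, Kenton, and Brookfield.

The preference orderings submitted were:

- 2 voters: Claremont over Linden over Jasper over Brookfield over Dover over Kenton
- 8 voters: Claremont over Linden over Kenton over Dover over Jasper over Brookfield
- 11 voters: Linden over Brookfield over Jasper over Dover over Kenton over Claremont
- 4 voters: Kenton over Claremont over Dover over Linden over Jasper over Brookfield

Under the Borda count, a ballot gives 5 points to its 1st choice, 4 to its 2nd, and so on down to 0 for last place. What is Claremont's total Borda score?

66

Borda scores:
  Jasper: 2·3 + 8·1 + 11·3 + 4·1 = 51
  Linden: 2·4 + 8·4 + 11·5 + 4·2 = 103
  Dover: 2·1 + 8·2 + 11·2 + 4·3 = 52
  Claremont: 2·5 + 8·5 + 11·0 + 4·4 = 66
  Kenton: 2·0 + 8·3 + 11·1 + 4·5 = 55
  Brookfield: 2·2 + 8·0 + 11·4 + 4·0 = 48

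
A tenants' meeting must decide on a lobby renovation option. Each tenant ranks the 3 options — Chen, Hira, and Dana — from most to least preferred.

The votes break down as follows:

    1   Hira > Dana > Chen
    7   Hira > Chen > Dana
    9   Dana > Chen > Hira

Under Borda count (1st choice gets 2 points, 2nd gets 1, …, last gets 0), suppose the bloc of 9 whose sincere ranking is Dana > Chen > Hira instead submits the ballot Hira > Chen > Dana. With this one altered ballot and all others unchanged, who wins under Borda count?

Borda totals with the altered ballot: Chen 16, Hira 34, Dana 1.
The switch changes the winner from Dana to Hira.

Hira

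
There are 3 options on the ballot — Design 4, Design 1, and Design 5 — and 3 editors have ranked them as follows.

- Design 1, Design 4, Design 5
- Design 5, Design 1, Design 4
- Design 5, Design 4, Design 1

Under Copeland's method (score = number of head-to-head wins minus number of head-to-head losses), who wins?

Pairwise results:
  Design 4 vs Design 1: Design 1 wins 2–1.
  Design 4 vs Design 5: Design 5 wins 2–1.
  Design 1 vs Design 5: Design 5 wins 2–1.
Copeland scores (wins − losses):
  Design 4: 0 − 2 = -2
  Design 1: 1 − 1 = 0
  Design 5: 2 − 0 = 2
Design 5 has the best Copeland score.

Design 5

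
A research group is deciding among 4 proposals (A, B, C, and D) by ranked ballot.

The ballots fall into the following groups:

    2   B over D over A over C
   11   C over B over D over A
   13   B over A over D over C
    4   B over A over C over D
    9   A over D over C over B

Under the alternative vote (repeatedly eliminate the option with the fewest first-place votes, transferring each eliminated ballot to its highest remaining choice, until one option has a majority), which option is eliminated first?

D

Round 1: B 19, C 11, A 9, D 0. D has the fewest and is eliminated.
Round 2: B 19, C 11, A 9. A has the fewest and is eliminated.
Round 3: C 20, B 19. C has a majority.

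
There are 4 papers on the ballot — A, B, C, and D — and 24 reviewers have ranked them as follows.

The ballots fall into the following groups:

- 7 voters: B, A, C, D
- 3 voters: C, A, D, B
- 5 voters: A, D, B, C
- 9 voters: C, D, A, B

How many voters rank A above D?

Ballots ranking A above D: 7+3+5 = 15.
Ballots ranking D above A: 9.
So 15 of 24 voters prefer A to D.

15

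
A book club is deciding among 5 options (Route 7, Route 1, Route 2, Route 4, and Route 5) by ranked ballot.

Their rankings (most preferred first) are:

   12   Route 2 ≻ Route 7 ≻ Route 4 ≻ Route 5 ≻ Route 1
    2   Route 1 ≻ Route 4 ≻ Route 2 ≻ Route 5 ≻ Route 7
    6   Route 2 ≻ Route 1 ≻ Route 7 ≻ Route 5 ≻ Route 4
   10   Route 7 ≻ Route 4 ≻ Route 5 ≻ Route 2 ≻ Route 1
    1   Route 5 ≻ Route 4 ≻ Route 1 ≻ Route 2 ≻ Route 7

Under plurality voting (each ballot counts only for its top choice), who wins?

First-place vote totals:
  Route 7: 10
  Route 1: 2
  Route 2: 18
  Route 4: 0
  Route 5: 1
Route 2 has the most first-place votes.

Route 2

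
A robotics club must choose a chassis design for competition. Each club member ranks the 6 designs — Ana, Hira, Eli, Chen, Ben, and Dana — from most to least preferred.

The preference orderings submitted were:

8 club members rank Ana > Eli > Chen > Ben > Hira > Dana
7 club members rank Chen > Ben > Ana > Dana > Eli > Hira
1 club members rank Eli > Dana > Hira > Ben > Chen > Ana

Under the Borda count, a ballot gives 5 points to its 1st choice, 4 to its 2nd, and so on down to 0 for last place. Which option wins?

Ana

Borda scores:
  Ana: 8·5 + 7·3 + 0 = 61
  Hira: 8·1 + 7·0 + 3 = 11
  Eli: 8·4 + 7·1 + 5 = 44
  Chen: 8·3 + 7·5 + 1 = 60
  Ben: 8·2 + 7·4 + 2 = 46
  Dana: 8·0 + 7·2 + 4 = 18
Ana has the highest total.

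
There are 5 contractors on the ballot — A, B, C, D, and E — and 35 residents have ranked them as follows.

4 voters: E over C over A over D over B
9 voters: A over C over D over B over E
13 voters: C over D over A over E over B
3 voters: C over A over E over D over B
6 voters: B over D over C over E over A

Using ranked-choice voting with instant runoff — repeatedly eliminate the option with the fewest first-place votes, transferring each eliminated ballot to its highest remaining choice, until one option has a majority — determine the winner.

Round 1: C 16, A 9, B 6, E 4, D 0. D has the fewest and is eliminated.
Round 2: C 16, A 9, B 6, E 4. E has the fewest and is eliminated.
Round 3: C 20, A 9, B 6. C has a majority.

C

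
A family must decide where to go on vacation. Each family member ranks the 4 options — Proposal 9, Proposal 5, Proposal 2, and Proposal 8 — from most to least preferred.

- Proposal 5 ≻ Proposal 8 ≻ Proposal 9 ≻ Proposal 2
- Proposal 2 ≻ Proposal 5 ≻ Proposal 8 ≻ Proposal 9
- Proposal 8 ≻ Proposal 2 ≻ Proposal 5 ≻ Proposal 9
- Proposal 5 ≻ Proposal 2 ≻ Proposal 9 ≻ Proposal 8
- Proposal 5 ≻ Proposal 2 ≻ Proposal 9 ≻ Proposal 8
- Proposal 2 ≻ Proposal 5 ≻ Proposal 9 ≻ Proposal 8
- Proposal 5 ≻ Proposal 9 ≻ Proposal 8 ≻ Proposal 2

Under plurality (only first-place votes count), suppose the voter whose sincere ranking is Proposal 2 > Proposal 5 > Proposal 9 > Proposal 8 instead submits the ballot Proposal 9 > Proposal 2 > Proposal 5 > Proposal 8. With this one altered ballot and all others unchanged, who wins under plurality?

Proposal 5

First-place totals with the altered ballot: Proposal 9 1, Proposal 5 4, Proposal 2 1, Proposal 8 1.
The winner is unchanged: still Proposal 5.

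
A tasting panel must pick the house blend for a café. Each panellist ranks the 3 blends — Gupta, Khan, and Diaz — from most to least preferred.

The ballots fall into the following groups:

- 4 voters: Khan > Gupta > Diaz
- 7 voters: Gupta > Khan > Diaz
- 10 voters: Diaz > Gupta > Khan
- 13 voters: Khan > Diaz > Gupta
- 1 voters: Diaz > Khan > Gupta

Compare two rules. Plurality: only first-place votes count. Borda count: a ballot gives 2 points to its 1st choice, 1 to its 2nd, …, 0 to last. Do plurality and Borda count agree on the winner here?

Yes

Plurality first-place counts: Gupta 7, Khan 17, Diaz 11 → Khan.
Borda totals: Gupta 28, Khan 42, Diaz 35 → Khan.
The two rules agree on Khan.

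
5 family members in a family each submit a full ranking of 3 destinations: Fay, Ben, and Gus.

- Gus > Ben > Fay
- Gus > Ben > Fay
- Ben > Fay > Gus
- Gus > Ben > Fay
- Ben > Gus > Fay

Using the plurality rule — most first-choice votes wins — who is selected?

First-place vote totals:
  Fay: 0
  Ben: 2
  Gus: 3
Gus has the most first-place votes.

Gus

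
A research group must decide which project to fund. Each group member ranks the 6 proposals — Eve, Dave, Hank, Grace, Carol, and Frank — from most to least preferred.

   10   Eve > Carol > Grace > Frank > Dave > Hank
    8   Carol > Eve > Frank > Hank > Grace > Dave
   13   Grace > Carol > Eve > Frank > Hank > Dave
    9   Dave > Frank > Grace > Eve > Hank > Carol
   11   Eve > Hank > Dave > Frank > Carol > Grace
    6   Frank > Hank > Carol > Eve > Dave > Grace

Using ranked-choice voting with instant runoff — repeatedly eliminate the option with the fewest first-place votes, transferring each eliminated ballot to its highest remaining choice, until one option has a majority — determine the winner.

Round 1: Eve 21, Grace 13, Dave 9, Carol 8, Frank 6, Hank 0. Hank has the fewest and is eliminated.
Round 2: Eve 21, Grace 13, Dave 9, Carol 8, Frank 6. Frank has the fewest and is eliminated.
Round 3: Eve 21, Carol 14, Grace 13, Dave 9. Dave has the fewest and is eliminated.
Round 4: Grace 22, Eve 21, Carol 14. Carol has the fewest and is eliminated.
Round 5: Eve 35, Grace 22. Eve has a majority.

Eve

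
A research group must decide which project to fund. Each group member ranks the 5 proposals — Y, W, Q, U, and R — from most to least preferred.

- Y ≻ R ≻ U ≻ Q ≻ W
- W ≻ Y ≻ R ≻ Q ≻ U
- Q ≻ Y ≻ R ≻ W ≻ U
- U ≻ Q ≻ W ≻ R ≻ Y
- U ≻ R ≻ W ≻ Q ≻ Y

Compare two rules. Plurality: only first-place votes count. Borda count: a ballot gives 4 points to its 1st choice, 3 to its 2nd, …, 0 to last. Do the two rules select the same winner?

No

Plurality first-place counts: Y 1, W 1, Q 1, U 2, R 0 → U.
Borda totals: Y 10, W 9, Q 10, U 10, R 11 → R.
The two rules disagree: plurality picks U, Borda picks R.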